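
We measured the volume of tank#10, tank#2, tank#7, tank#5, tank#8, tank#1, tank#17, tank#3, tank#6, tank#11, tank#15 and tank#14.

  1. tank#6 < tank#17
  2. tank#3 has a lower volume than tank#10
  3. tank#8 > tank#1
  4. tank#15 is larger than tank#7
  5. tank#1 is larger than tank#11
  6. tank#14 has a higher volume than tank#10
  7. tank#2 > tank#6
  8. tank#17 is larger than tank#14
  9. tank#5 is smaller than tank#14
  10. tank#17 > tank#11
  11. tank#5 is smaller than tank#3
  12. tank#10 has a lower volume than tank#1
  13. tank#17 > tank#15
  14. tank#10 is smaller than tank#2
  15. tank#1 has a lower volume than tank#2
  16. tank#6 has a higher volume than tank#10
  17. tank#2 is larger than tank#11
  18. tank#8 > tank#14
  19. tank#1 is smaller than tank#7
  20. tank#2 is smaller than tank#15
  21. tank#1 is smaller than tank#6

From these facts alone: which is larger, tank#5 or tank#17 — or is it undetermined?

tank#17

Link the given pairs in sequence: tank#5 < tank#3; tank#3 < tank#10; tank#10 < tank#1; tank#1 < tank#6; tank#6 < tank#2; tank#2 < tank#15; tank#15 < tank#17.
Together: tank#5 < tank#3 < tank#10 < tank#1 < tank#6 < tank#2 < tank#15 < tank#17.
So tank#17 is larger.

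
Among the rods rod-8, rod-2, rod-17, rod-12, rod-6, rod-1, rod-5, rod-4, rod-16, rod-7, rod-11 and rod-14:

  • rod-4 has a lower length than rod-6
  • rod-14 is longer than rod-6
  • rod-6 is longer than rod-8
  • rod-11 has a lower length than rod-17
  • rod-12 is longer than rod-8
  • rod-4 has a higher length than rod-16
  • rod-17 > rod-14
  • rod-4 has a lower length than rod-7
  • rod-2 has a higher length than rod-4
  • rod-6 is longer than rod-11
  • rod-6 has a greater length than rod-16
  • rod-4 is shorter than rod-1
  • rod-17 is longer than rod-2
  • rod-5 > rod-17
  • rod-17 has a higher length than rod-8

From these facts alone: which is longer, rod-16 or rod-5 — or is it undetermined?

rod-5

Link the given pairs in sequence: rod-16 < rod-4; rod-4 < rod-6; rod-6 < rod-14; rod-14 < rod-17; rod-17 < rod-5.
Together: rod-16 < rod-4 < rod-6 < rod-14 < rod-17 < rod-5.
So rod-5 is longer.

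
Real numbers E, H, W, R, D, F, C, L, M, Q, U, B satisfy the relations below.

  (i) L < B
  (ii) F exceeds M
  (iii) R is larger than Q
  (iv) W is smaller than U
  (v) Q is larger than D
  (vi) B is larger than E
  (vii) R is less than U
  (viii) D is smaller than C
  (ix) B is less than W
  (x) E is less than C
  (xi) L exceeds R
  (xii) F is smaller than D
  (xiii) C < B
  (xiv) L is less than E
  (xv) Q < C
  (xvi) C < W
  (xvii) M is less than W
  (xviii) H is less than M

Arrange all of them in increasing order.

H < M < F < D < Q < R < L < E < C < B < W < U

The consecutive links are each given: H < M; M < F; F < D; D < Q; Q < R; R < L; L < E; E < C; C < B; B < W; W < U.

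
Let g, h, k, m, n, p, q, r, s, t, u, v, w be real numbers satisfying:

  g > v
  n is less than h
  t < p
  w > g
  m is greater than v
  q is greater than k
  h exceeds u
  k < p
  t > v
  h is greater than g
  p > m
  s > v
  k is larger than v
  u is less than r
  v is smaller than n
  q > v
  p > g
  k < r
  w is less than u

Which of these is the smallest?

Chaining upward from v: directly above it, m, g, k, q, s, n, t; then w, r, h, p; then u.
That covers every other element, and nothing is given below v, so v is the smallest.

v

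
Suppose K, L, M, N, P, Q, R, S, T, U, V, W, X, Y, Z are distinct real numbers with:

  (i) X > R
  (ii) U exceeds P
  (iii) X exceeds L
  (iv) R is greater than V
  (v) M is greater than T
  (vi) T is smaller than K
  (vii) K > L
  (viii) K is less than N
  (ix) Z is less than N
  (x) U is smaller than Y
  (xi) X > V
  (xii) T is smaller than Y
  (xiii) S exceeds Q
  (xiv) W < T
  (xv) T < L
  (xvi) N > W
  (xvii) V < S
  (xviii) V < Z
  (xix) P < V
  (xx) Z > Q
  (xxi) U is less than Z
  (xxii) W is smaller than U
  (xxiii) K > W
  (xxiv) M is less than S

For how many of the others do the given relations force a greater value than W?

10

Directly above W: T, K, U, N.
One step further: L, M, Z, Y (8 so far).
One step further: S, X (10 so far).
No other element is forced above W by the given relations, so the count is 10.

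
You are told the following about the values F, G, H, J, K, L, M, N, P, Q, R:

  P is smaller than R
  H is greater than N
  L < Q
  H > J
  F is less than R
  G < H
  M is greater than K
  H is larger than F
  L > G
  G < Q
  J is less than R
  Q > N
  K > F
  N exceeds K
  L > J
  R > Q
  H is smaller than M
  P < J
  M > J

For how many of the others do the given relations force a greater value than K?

From K the given relations immediately reach N, M.
From those, H, Q — 4 in total.
From those, R — 5 in total.
Nothing else is reachable above K; 5 in all.

5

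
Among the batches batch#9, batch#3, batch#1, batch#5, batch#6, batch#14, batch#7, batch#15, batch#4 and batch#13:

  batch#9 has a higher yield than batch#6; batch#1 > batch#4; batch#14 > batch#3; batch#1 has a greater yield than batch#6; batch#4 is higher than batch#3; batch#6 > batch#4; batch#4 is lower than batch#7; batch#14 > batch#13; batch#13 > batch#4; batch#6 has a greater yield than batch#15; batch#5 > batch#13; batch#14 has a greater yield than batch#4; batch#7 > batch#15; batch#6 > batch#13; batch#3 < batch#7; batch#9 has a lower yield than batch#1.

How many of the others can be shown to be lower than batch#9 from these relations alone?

The elements the relations force below batch#9 are batch#3, batch#15, batch#4, batch#13, batch#6 — no chain reaches any other.
That is 5.

5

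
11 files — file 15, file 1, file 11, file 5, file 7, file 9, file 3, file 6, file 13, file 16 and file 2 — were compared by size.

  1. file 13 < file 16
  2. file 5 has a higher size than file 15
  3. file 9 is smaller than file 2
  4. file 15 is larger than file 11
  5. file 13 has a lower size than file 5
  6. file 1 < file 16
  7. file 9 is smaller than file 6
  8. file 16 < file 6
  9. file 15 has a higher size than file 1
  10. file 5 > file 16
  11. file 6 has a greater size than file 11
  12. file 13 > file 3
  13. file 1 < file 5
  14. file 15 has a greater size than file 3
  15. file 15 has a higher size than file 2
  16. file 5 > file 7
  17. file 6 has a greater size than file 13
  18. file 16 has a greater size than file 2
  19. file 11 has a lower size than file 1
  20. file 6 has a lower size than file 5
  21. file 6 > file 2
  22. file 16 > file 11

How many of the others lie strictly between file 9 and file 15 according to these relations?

1

Chaining upward from file 9 reaches: file 2, file 16, file 6, file 5.
Chaining downward from file 15 reaches: file 2, file 3, file 11, file 1.
Strictly between file 9 and file 15 are those in both lists: file 2 — 1 element.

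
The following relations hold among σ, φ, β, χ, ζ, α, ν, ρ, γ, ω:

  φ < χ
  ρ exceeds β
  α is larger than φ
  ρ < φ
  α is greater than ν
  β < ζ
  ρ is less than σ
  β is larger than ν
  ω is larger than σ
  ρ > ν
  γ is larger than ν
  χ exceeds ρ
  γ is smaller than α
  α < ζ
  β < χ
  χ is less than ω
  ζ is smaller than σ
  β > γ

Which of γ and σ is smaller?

Link the given pairs in sequence: γ < β; β < ρ; ρ < φ; φ < α; α < ζ; ζ < σ.
Chaining these gives γ < β < ρ < φ < α < ζ < σ.
So γ < σ; γ is the smaller of the two.

γ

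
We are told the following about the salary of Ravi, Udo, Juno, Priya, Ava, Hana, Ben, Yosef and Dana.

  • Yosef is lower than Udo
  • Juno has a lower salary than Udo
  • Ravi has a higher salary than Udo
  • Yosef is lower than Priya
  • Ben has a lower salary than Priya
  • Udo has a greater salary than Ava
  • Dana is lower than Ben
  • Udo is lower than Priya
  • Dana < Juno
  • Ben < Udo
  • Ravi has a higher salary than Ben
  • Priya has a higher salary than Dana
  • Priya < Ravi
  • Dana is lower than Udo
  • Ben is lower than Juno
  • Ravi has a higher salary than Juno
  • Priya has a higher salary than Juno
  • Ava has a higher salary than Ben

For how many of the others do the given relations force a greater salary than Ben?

The elements the relations force above Ben are Ava, Juno, Udo, Priya, Ravi — no chain reaches any other.
That is 5.

5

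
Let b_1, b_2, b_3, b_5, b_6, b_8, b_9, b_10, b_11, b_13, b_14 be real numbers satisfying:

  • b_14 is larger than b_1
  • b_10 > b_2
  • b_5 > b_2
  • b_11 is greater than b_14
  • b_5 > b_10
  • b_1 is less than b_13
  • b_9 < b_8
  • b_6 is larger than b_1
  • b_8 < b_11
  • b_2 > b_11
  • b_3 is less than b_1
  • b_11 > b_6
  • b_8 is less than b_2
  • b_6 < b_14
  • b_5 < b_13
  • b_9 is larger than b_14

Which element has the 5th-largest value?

Piecing the relations together gives one ordering: b_3 < b_1 < b_6 < b_14 < b_9 < b_8 < b_11 < b_2 < b_10 < b_5 < b_13.
The 5th largest is b_11.

b_11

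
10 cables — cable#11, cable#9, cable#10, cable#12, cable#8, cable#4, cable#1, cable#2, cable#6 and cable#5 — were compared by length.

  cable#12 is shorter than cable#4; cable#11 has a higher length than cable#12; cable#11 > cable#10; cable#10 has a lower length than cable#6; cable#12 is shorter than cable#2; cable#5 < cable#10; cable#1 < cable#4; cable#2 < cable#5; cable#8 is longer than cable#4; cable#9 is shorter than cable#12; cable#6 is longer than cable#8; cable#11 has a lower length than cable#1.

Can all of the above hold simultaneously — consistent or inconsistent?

consistent

Every relation is compatible with cable#9 < cable#12 < cable#2 < cable#5 < cable#10 < cable#11 < cable#1 < cable#4 < cable#8 < cable#6; the set is consistent.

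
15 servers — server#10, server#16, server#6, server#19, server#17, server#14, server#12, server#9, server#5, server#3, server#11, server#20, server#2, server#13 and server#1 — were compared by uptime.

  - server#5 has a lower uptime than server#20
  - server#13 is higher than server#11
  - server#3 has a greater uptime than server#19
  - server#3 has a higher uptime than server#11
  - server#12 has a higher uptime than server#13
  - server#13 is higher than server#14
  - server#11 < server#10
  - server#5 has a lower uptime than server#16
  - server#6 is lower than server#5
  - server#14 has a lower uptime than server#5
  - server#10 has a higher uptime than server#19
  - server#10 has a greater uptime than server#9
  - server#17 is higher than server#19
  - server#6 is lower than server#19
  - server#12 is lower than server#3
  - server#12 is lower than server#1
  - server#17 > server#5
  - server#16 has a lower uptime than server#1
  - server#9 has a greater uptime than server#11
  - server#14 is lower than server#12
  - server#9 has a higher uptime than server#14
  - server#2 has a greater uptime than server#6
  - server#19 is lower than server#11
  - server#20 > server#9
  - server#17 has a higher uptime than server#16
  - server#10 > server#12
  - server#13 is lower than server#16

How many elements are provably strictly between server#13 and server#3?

Chaining upward from server#13 reaches: server#12, server#16, server#17, server#10, server#1.
Chaining downward from server#3 reaches: server#6, server#14, server#19, server#11, server#12.
Strictly between server#13 and server#3 are those in both lists: server#12 — 1 element.

1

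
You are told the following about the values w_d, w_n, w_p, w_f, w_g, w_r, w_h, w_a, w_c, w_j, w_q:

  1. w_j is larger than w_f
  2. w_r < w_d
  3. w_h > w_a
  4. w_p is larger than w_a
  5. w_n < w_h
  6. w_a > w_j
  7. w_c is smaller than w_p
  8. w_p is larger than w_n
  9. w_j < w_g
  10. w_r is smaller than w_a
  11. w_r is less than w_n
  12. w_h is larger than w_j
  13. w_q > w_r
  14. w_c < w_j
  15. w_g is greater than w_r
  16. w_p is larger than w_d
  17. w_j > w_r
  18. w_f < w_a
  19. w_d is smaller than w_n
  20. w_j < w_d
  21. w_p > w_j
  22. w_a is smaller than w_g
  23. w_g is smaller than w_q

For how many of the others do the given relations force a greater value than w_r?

From w_r the given relations immediately reach w_j, w_d, w_a, w_n, w_g, w_q.
From those, w_h, w_p — 8 in total.
Nothing else is reachable above w_r; 8 in all.

8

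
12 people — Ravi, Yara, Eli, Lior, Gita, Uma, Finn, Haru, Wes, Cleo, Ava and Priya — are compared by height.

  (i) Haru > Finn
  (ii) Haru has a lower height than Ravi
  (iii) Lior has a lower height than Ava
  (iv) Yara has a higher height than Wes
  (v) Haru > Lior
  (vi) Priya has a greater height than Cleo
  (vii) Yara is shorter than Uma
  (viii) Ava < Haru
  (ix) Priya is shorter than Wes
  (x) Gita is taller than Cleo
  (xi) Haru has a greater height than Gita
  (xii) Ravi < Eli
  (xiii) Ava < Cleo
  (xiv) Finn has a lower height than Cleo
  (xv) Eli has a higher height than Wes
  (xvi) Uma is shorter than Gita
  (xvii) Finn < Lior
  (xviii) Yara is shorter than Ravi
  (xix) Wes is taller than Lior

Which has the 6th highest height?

Chaining the given pairs: Finn < Lior < Ava < Cleo < Priya < Wes < Yara < Uma < Gita < Haru < Ravi < Eli.
Counting 6 from the largest end gives Yara.

Yara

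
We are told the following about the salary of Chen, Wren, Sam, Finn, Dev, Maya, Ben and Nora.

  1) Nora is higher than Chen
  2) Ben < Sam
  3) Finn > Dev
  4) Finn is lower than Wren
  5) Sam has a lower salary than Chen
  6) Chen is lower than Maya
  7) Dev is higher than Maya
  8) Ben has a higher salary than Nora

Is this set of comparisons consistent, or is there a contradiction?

Chaining the given relations yields Nora < Ben < Sam < Chen, so Nora < Chen. But one relation states Chen < Nora. These cannot both hold.

inconsistent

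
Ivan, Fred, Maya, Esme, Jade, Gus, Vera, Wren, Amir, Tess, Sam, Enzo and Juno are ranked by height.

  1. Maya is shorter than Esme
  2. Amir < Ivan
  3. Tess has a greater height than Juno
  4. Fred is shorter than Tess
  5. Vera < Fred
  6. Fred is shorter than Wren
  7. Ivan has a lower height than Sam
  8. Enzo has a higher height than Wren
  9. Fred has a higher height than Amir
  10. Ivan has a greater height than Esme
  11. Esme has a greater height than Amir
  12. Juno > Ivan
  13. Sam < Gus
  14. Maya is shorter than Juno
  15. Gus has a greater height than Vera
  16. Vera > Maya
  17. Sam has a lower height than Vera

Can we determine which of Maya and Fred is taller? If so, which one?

Maya < Esme < Ivan < Sam < Vera < Fred, by transitivity through Esme, Ivan, Sam, Vera.
So Fred is taller.

Fred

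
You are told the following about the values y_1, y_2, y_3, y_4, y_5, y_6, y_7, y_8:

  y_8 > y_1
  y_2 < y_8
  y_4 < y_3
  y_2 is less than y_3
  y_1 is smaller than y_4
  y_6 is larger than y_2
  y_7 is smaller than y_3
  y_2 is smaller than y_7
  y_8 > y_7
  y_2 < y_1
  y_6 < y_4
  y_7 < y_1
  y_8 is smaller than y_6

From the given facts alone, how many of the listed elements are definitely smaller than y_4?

5

The elements the relations force below y_4 are y_2, y_7, y_1, y_8, y_6 — no chain reaches any other.
That is 5.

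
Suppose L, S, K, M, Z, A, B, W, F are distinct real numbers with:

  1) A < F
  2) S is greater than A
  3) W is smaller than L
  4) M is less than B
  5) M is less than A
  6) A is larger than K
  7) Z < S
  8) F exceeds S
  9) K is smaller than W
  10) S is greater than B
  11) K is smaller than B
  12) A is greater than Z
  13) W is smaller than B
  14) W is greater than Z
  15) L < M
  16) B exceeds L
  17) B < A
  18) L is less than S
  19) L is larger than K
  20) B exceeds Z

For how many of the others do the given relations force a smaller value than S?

From S the given relations immediately reach Z, L, B, A.
From those, K, W, M — 7 in total.
No other element is forced below S by the given relations, so the count is 7.

7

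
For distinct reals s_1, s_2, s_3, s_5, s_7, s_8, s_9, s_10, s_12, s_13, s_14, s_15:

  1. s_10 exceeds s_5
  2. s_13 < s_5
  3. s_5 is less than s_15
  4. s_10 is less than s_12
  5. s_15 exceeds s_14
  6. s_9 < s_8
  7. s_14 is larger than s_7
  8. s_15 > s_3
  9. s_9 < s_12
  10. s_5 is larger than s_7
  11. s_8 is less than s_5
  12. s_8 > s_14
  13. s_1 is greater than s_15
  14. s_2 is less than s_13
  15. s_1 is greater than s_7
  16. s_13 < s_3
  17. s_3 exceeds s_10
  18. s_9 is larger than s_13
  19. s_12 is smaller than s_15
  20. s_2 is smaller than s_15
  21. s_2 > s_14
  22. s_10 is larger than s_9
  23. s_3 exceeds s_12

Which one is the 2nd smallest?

Chaining the given pairs: s_7 < s_14 < s_2 < s_13 < s_9 < s_8 < s_5 < s_10 < s_12 < s_3 < s_15 < s_1.
The 2nd smallest is s_14.

s_14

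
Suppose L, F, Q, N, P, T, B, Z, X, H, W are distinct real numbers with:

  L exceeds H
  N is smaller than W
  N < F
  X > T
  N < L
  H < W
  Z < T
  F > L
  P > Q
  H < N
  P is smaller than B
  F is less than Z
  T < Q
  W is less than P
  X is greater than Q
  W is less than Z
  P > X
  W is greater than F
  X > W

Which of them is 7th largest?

The consecutive relations fix a unique order: H < N < L < F < W < Z < T < Q < X < P < B.
The 7th largest is W.

W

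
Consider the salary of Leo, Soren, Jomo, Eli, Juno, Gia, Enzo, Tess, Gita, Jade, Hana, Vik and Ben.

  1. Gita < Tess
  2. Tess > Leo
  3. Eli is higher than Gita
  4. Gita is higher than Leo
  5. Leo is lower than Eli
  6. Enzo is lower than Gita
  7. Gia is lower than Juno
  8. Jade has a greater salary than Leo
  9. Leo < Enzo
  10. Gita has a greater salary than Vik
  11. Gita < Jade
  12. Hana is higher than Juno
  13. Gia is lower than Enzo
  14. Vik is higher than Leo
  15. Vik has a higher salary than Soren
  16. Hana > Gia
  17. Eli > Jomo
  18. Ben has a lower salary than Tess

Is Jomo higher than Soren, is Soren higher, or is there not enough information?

Following every chain through Soren: above Soren we get Vik, Gita, Tess, Jade, Eli.
Jomo is not reached, and no chain runs the other way from Jomo to Soren.
So the given relations leave the order of Soren and Jomo undetermined.

undetermined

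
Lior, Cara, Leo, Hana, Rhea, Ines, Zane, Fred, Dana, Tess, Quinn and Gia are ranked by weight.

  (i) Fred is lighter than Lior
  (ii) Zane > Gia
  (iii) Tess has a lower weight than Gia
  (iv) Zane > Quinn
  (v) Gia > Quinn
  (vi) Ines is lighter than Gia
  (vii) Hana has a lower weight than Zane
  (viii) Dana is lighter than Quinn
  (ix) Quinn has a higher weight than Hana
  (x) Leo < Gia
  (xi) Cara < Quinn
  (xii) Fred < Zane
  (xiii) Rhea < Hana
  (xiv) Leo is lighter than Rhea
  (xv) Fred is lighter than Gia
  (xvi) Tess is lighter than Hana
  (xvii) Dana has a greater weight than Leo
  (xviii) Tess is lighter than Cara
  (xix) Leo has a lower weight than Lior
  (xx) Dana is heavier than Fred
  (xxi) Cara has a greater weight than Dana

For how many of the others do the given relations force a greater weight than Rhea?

Directly above Rhea: Hana.
One step further: Quinn, Zane (3 so far).
One step further: Gia (4 so far).
Nothing else is reachable above Rhea; 4 in all.

4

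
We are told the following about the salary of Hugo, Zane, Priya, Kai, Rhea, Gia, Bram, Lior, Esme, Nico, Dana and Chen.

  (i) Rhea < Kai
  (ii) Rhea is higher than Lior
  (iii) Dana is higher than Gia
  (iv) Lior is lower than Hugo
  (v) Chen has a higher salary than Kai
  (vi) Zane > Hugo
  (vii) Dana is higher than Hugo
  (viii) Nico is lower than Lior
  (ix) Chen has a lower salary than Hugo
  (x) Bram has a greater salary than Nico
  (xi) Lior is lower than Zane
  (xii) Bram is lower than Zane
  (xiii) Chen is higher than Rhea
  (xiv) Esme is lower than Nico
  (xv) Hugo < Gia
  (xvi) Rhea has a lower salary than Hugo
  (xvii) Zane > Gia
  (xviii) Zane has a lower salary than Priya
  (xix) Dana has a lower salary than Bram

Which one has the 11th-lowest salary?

Zane

The consecutive relations fix a unique order: Esme < Nico < Lior < Rhea < Kai < Chen < Hugo < Gia < Dana < Bram < Zane < Priya.
Counting 11 from the smallest end gives Zane.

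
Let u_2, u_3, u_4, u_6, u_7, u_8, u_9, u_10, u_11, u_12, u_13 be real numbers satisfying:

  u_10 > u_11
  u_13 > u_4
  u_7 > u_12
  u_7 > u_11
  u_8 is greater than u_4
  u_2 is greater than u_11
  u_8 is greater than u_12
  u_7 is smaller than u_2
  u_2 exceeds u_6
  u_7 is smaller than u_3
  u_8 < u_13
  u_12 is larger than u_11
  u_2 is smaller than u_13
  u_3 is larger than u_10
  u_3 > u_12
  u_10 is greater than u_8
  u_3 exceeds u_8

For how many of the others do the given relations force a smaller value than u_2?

4

Directly below u_2: u_11, u_6, u_7.
One step further: u_12 (4 so far).
Nothing else is reachable below u_2; 4 in all.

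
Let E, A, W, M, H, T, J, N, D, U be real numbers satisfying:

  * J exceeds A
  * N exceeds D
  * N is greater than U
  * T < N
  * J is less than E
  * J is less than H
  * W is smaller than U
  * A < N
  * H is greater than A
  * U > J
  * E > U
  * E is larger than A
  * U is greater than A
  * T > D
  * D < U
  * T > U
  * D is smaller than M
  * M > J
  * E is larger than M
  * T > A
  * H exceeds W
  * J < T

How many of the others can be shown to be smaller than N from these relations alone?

6

From N the given relations immediately reach A, D, U, T.
From those, W, J — 6 in total.
Nothing else is reachable below N; 6 in all.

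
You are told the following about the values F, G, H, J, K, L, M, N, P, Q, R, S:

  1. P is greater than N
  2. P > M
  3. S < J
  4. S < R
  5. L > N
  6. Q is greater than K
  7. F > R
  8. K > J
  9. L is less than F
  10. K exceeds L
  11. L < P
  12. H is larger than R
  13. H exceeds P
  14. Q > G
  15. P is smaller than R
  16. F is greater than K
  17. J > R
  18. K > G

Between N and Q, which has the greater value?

Following the relations from N: N < L < P < R < J < K < Q.
So N < Q; Q is the larger of the two.

Q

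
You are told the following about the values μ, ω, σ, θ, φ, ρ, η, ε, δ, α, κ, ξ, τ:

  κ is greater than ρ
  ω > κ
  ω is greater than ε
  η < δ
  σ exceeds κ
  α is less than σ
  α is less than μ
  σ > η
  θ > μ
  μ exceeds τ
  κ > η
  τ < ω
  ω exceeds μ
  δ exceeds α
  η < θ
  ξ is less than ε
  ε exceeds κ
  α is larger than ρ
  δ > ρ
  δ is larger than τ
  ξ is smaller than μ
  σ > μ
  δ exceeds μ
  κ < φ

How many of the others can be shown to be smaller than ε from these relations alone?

4

From ε the given relations immediately reach ξ, κ.
From those, η, ρ — 4 in total.
Nothing else is reachable below ε; 4 in all.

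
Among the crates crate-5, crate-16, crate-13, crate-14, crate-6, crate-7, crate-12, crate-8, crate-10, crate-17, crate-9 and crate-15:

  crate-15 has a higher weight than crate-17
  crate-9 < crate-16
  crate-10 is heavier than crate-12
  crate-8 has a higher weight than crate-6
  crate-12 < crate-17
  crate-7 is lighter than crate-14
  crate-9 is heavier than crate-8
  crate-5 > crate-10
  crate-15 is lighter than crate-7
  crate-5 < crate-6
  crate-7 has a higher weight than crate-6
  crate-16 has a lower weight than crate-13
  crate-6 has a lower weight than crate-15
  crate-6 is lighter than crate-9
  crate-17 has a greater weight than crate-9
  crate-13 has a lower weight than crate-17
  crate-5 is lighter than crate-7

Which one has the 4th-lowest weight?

crate-6

Chaining the given pairs: crate-12 < crate-10 < crate-5 < crate-6 < crate-8 < crate-9 < crate-16 < crate-13 < crate-17 < crate-15 < crate-7 < crate-14.
The 4th smallest is crate-6.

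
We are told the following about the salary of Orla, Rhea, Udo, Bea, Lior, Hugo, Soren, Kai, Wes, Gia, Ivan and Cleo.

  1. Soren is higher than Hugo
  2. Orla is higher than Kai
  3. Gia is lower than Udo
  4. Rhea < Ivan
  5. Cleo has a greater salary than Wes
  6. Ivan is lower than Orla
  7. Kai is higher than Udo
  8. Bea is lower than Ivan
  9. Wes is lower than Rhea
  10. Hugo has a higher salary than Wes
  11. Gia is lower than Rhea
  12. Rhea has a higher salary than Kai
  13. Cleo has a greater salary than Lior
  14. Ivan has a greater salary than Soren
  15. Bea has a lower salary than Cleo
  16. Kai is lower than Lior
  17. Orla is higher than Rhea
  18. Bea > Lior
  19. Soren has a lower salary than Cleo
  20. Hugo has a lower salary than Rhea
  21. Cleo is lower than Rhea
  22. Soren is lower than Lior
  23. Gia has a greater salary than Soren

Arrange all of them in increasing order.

Nothing is placed below Wes, so it is least; from there Wes < Hugo; Hugo < Soren; Soren < Gia; Gia < Udo; Udo < Kai; Kai < Lior; Lior < Bea; Bea < Cleo; Cleo < Rhea; Rhea < Ivan; Ivan < Orla, each given directly.

Wes < Hugo < Soren < Gia < Udo < Kai < Lior < Bea < Cleo < Rhea < Ivan < Orla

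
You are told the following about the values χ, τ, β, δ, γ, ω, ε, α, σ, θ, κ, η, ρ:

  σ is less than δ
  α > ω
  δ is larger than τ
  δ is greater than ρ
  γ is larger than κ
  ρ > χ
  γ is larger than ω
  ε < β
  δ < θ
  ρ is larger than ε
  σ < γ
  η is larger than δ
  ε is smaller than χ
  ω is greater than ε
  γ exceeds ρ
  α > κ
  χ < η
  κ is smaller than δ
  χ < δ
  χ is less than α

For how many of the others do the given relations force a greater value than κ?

5

From κ the given relations immediately reach γ, δ, α.
From those, η, θ — 5 in total.
No other element is forced above κ by the given relations, so the count is 5.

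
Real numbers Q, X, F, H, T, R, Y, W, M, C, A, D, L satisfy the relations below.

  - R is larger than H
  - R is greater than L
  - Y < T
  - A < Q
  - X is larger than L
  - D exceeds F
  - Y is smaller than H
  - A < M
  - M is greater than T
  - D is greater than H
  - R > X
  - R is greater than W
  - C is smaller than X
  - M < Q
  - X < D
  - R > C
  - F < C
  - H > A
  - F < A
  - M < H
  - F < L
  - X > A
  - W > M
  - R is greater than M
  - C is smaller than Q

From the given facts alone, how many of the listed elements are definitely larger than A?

7

From A the given relations immediately reach M, H, X, Q.
From those, W, D, R — 7 in total.
No other element is forced above A by the given relations, so the count is 7.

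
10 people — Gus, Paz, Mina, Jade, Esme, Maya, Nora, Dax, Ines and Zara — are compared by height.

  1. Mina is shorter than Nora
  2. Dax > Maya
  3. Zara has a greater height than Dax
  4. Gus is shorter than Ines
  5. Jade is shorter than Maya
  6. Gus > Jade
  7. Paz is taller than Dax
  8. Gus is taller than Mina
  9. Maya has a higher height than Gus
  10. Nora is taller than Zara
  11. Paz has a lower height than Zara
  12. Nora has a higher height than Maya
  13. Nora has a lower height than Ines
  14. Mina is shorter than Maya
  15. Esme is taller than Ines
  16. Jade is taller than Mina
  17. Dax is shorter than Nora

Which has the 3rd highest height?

Piecing the relations together gives one ordering: Mina < Jade < Gus < Maya < Dax < Paz < Zara < Nora < Ines < Esme.
The 3rd largest is Nora.

Nora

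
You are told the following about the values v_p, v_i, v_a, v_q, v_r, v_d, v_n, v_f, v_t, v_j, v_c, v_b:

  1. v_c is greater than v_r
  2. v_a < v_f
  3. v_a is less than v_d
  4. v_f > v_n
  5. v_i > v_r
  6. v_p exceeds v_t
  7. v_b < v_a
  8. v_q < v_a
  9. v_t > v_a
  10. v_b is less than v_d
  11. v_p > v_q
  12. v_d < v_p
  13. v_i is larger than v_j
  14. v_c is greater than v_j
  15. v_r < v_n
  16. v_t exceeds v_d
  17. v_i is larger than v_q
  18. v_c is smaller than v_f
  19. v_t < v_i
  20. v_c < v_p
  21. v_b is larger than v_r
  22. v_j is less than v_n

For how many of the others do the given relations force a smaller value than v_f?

7

From v_f the given relations immediately reach v_a, v_c, v_n.
From those, v_r, v_b, v_j, v_q — 7 in total.
Nothing else is reachable below v_f; 7 in all.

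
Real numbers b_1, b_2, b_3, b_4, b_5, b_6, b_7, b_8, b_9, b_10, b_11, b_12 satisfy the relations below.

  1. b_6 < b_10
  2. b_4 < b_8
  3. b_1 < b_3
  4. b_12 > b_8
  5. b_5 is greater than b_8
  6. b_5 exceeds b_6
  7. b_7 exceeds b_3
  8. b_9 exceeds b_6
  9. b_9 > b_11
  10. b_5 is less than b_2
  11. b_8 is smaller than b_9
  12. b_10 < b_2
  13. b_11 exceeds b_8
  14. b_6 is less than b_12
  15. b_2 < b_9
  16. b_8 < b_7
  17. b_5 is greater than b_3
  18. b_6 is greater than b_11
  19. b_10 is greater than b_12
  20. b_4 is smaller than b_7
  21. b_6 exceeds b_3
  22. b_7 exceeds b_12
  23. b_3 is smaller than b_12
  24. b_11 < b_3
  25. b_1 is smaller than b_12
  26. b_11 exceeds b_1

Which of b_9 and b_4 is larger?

b_9

Following the relations from b_4: b_4 < b_8 < b_11 < b_3 < b_6 < b_12 < b_10 < b_2 < b_9.
So b_4 < b_9; b_9 is the larger of the two.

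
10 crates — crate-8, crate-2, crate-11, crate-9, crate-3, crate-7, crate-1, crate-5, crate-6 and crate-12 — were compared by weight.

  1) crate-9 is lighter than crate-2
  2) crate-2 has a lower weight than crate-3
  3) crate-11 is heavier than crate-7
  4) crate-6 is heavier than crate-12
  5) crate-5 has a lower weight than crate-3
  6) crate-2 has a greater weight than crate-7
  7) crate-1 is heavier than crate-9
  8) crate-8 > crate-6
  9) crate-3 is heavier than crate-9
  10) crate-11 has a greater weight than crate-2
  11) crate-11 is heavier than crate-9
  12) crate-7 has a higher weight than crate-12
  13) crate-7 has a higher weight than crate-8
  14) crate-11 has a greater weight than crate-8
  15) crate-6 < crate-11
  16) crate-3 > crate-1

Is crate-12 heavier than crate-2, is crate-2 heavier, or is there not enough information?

crate-2

The relevant relations are crate-12 < crate-6; crate-6 < crate-8; crate-8 < crate-7; crate-7 < crate-2.
Chaining these gives crate-12 < crate-6 < crate-8 < crate-7 < crate-2.
So crate-2 is heavier.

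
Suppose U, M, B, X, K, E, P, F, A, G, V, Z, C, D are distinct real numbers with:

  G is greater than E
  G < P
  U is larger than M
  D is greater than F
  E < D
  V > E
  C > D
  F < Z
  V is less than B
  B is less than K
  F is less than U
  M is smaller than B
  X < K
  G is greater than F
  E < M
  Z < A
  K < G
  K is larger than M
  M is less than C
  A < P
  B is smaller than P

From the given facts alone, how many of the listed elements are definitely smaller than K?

5

Directly below K: X, M, B.
One step further: E, V (5 so far).
No other element is forced below K by the given relations, so the count is 5.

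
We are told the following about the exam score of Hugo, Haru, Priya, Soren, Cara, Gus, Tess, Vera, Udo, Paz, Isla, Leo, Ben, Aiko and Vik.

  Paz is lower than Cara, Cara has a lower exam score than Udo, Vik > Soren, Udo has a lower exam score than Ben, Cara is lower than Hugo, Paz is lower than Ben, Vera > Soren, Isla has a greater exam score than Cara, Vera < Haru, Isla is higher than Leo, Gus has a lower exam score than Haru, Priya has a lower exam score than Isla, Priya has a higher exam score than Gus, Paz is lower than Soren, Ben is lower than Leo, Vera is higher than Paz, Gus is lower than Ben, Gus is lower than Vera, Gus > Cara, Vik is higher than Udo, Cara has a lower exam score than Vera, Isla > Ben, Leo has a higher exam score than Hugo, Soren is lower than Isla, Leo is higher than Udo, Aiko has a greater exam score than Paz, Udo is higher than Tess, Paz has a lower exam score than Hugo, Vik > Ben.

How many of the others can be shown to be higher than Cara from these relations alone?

Directly above Cara: Gus, Udo, Hugo, Isla, Vera.
One step further: Priya, Ben, Leo, Vik, Haru (10 so far).
No other element is forced above Cara by the given relations, so the count is 10.

10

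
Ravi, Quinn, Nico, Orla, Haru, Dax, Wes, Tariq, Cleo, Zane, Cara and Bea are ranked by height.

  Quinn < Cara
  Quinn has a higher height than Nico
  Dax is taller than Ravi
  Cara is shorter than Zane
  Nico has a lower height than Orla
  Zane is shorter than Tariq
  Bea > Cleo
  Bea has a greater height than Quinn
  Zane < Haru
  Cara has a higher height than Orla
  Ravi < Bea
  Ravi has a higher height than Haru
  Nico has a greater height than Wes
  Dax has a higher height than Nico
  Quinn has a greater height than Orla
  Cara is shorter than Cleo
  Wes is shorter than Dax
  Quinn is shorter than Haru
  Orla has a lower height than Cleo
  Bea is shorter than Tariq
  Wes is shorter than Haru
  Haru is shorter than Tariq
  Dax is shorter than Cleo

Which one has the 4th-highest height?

Dax

The consecutive relations fix a unique order: Wes < Nico < Orla < Quinn < Cara < Zane < Haru < Ravi < Dax < Cleo < Bea < Tariq.
The 4th largest is Dax.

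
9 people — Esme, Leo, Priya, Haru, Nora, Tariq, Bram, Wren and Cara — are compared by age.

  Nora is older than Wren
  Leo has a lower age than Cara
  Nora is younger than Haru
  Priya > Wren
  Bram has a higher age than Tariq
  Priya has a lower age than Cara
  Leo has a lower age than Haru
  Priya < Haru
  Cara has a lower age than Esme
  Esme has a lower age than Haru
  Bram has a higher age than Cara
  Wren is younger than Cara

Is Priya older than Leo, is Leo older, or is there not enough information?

undetermined

Following every chain through Priya: above Priya we get Cara, Esme, Bram, Haru; below Priya we get Wren.
Leo is not reached, and no chain runs the other way from Leo to Priya.
So the given relations leave the order of Priya and Leo undetermined.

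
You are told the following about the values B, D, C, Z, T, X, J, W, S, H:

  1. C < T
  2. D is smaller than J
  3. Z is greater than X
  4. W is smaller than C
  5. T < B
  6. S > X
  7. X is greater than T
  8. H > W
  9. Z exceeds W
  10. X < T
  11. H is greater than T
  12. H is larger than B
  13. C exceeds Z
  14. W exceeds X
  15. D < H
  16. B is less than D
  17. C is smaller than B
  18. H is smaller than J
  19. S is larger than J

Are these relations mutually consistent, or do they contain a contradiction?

We have T < X stated directly, yet also X < W < Z < C < T by chaining the others — so X < T. Contradiction.

inconsistent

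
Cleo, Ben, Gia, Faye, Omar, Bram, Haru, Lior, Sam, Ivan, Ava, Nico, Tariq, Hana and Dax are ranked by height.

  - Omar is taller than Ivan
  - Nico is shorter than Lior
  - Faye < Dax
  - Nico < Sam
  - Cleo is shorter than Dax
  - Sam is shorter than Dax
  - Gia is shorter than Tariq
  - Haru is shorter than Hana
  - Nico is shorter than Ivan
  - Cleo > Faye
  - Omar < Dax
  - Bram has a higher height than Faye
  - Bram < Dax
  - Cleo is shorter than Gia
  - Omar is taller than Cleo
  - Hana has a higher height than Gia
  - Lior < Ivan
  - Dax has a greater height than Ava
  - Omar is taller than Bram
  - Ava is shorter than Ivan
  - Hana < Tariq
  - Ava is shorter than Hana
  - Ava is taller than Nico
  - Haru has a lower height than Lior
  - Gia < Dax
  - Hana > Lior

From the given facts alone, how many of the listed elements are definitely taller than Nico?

From Nico the given relations immediately reach Lior, Ava, Sam, Ivan.
From those, Omar, Hana, Dax — 7 in total.
From those, Tariq — 8 in total.
No other element is forced above Nico by the given relations, so the count is 8.

8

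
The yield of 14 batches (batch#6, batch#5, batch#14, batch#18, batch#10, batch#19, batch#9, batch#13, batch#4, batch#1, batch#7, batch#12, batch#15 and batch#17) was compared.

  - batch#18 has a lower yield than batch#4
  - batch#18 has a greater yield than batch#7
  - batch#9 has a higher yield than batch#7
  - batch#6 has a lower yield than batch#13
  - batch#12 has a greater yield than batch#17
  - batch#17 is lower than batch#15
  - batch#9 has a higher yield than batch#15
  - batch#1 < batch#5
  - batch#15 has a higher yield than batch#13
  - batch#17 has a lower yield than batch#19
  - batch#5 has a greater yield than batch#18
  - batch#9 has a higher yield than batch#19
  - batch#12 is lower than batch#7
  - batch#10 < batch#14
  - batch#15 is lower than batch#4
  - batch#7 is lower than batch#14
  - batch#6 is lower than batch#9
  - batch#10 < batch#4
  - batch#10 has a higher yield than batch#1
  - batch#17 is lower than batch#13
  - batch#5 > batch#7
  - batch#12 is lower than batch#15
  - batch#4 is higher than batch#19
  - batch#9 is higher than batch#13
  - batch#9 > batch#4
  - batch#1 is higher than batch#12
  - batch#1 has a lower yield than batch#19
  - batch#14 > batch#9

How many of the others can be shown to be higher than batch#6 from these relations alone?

The elements the relations force above batch#6 are batch#13, batch#15, batch#4, batch#9, batch#14 — no chain reaches any other.
That is 5.

5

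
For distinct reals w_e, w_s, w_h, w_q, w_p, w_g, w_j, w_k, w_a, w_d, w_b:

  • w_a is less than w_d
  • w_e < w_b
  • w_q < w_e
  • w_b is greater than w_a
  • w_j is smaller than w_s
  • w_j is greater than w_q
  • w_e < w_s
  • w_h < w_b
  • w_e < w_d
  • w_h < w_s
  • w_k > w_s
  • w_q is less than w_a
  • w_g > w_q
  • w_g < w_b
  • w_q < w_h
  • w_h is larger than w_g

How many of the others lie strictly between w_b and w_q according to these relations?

Chaining upward from w_q reaches: w_g, w_a, w_j, w_e, w_d, w_h, w_s, w_k.
Chaining downward from w_b reaches: w_g, w_a, w_e, w_h.
Strictly between w_q and w_b are those in both lists: w_g, w_a, w_e, w_h — 4 elements.

4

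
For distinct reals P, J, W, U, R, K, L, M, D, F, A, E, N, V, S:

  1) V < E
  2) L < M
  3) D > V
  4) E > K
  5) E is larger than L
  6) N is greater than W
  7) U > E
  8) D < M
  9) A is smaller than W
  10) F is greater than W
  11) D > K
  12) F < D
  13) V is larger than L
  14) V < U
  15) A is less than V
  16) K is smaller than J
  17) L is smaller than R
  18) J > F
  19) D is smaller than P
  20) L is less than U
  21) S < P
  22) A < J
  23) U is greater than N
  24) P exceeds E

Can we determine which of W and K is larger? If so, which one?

undetermined

Following every chain through W: above W we get F, N, D, M, J, U, P; below W we get A.
K is not reached, and no chain runs the other way from K to W.
So the given relations leave the order of W and K undetermined.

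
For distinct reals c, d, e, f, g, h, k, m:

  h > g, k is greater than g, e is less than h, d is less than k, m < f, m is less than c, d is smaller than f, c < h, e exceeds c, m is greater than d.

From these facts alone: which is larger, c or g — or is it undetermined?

Following every chain through g: above g we get k, h.
c is not reached, and no chain runs the other way from c to g.
So the given relations leave the order of g and c undetermined.

undetermined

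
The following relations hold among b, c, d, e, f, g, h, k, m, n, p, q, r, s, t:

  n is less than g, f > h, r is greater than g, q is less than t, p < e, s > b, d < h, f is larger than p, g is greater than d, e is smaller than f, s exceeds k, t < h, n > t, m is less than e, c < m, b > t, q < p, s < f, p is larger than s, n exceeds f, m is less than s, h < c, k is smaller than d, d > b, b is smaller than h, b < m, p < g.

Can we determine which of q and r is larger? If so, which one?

q < t and t < b give q < b.
Then b < d extends the chain to d.
With d < h: q < t < b < d < h.
Then h < c extends the chain to c.
With c < m: q < t < b < d < h < c < m.
Then m < s extends the chain to s.
Then s < p extends the chain to p.
With p < e: q < t < b < d < h < c < m < s < p < e.
Then e < f extends the chain to f.
With f < n: q < t < b < d < h < c < m < s < p < e < f < n.
With n < g: q < t < b < d < h < c < m < s < p < e < f < n < g.
With g < r: q < t < b < d < h < c < m < s < p < e < f < n < g < r.
So r is larger.

r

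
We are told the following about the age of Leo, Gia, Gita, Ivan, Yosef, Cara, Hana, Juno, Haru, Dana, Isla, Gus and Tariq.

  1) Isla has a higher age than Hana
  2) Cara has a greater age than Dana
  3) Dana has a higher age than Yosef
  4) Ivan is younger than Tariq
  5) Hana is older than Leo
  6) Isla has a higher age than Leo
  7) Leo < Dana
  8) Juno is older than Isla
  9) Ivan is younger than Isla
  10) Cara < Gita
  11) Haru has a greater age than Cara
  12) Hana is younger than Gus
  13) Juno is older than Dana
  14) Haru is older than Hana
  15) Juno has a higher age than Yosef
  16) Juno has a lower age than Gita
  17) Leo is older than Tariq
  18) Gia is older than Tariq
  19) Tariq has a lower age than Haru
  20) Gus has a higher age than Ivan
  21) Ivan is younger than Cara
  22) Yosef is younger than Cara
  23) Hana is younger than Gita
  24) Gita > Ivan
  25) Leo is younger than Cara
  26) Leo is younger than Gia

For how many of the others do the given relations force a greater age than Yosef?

5

The elements the relations force above Yosef are Dana, Cara, Juno, Gita, Haru — no chain reaches any other.
That is 5.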